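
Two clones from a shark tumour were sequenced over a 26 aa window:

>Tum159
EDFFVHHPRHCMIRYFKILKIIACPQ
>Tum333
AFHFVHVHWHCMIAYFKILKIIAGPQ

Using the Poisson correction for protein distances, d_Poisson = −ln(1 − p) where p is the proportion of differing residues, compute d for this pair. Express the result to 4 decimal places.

Mismatches occur at site 1 (E→A), site 2 (D→F), site 3 (F→H), site 7 (H→V), site 8 (P→H), site 9 (R→W), site 14 (R→A), site 24 (C→G).
p = 8/26 = 0.307692.
d = −ln(1 − 0.307692) = −ln(0.692308) = 0.3677.

0.3677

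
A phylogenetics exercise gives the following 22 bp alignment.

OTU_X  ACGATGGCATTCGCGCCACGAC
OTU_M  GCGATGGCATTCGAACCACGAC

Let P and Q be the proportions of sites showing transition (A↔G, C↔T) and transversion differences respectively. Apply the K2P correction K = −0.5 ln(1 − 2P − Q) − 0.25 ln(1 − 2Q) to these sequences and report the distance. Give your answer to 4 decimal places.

0.1527

The sequences differ at positions 1 (A/G, transition), 14 (C/A, transversion), 15 (G/A, transition).
Of the 3 differences, 2 transitions and 1 transversion over 22 sites: P = 2/22 = 0.090909, Q = 1/22 = 0.045455.
d = −0.5·ln(0.772727) − 0.25·ln(0.909090) = −0.5·(-0.257829) − 0.25·(-0.095311) = 0.1527.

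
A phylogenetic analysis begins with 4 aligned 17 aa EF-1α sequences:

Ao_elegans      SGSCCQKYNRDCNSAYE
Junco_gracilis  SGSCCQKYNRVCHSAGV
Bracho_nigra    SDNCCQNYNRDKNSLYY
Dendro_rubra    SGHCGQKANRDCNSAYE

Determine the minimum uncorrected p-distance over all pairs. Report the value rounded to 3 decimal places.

0.176

Pairwise Hamming distances:
  Ao_elegans vs Junco_gracilis: 4
  Ao_elegans vs Bracho_nigra: 6
  Ao_elegans vs Dendro_rubra: 3
  Junco_gracilis vs Bracho_nigra: 9
  Junco_gracilis vs Dendro_rubra: 7
  Bracho_nigra vs Dendro_rubra: 8
The smallest is 3 mismatches, between Ao_elegans and Dendro_rubra; p = 3/17 = 0.176.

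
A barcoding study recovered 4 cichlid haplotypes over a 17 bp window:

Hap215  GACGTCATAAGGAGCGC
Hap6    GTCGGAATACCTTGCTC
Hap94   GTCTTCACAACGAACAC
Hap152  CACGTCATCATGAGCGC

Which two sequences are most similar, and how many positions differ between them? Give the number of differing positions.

Pairwise Hamming distances:
  Hap215 vs Hap6: 8
  Hap215 vs Hap94: 6
  Hap215 vs Hap152: 3
  Hap6 vs Hap94: 9
  Hap6 vs Hap152: 10
  Hap94 vs Hap152: 8
The smallest is 3, between Hap215 and Hap152.

3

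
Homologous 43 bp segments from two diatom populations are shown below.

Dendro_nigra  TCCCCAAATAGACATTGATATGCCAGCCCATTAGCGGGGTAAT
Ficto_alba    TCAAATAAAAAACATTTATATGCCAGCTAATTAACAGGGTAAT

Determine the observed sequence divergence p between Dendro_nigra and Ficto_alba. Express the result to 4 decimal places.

Mismatches occur at site 3 (C→A), site 4 (C→A), site 5 (C→A), site 6 (A→T), site 9 (T→A), site 11 (G→A), site 17 (G→T), site 28 (C→T), site 29 (C→A), site 34 (G→A), site 36 (G→A).
There are 11 differences over 43 sites, so p = 11/43 = 0.2558.

0.2558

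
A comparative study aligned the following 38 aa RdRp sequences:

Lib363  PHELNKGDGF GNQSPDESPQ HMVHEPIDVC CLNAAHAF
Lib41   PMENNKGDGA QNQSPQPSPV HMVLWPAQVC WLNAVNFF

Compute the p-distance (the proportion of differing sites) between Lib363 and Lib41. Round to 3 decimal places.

The sequences differ at positions 2 (H/M), 4 (L/N), 10 (F/A), 11 (G/Q), 16 (D/Q), 17 (E/P), 20 (Q/V), 24 (H/L), 25 (E/W), 27 (I/A), 28 (D/Q), 31 (C/W), 35 (A/V), 36 (H/N), 37 (A/F).
There are 15 differences over 38 sites, so p = 15/38 = 0.395.

0.395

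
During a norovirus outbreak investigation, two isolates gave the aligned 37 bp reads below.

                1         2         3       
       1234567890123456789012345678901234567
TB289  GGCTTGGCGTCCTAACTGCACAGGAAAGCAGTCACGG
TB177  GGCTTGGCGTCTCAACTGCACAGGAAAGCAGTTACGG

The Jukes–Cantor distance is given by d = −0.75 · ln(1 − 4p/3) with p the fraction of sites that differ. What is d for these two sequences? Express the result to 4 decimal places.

The sequences differ at positions 12 (C/T), 13 (T/C), 33 (C/T).
p = 3/37 = 0.081081.
d = −0.75 · ln(1 − (4/3)·0.081081) = −0.75 · ln(0.891892) = −0.75 · (-0.114410) = 0.0858.

0.0858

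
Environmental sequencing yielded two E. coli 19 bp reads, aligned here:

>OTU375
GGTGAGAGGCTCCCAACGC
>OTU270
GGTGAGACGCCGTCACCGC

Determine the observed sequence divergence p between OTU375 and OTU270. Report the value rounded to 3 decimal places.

Mismatches occur at site 8 (G↔C), site 11 (T↔C), site 12 (C↔G), site 13 (C↔T), site 16 (A↔C).
There are 5 differences over 19 sites, so p = 5/19 = 0.263.

0.263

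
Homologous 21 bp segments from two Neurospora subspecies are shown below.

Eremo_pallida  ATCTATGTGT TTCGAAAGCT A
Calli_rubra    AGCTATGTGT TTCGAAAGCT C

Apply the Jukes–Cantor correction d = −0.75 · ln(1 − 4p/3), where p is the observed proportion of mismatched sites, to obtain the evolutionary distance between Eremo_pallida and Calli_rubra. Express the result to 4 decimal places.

0.1019

The sequences differ at positions 2 (T/G), 21 (A/C).
p = 2/21 = 0.095238.
d = −0.75 · ln(1 − (4/3)·0.095238) = −0.75 · ln(0.873016) = −0.75 · (-0.135801) = 0.1019.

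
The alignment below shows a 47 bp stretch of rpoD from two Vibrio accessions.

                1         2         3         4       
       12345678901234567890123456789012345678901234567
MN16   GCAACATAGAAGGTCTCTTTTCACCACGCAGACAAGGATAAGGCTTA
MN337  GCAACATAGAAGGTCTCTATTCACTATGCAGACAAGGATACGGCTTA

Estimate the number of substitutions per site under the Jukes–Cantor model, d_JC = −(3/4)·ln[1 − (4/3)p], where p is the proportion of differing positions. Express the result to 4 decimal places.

The sequences differ at positions 19 (T/A), 25 (C/T), 27 (C/T), 41 (A/C).
p = 4/47 = 0.085106.
d = −0.75 · ln(1 − (4/3)·0.085106) = −0.75 · ln(0.886525) = −0.75 · (-0.120446) = 0.0903.

0.0903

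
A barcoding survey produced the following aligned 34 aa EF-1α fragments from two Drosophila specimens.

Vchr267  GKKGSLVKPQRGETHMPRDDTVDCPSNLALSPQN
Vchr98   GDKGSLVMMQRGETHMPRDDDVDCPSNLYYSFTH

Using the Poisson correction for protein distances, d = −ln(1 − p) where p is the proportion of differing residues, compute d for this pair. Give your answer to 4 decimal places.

Differing sites — 2:K/D; 8:K/M; 9:P/M; 21:T/D; 29:A/Y; 30:L/Y; 32:P/F; 33:Q/T; 34:N/H.
p = 9/34 = 0.264706.
d = −ln(1 − 0.264706) = −ln(0.735294) = 0.3075.

0.3075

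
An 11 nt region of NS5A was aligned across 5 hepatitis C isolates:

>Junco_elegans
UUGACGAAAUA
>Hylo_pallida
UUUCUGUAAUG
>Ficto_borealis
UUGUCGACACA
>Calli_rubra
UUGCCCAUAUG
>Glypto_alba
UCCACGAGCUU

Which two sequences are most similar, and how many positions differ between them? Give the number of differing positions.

3

Pairwise Hamming distances:
  Junco_elegans vs Hylo_pallida: 5
  Junco_elegans vs Ficto_borealis: 3
  Junco_elegans vs Calli_rubra: 4
  Junco_elegans vs Glypto_alba: 5
  Hylo_pallida vs Ficto_borealis: 7
  Hylo_pallida vs Calli_rubra: 5
  Hylo_pallida vs Glypto_alba: 8
  Ficto_borealis vs Calli_rubra: 5
  Ficto_borealis vs Glypto_alba: 7
  Calli_rubra vs Glypto_alba: 7
The smallest is 3, between Junco_elegans and Ficto_borealis.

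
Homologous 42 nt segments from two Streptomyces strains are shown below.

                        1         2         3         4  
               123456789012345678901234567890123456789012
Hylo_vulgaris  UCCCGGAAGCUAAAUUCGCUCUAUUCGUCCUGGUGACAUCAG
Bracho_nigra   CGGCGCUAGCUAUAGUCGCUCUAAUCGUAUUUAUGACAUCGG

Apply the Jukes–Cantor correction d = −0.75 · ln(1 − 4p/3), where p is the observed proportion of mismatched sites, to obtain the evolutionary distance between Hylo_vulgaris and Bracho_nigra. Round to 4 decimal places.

The sequences differ at positions 1 (U/C), 2 (C/G), 3 (C/G), 6 (G/C), 7 (A/U), 13 (A/U), 15 (U/G), 24 (U/A), 29 (C/A), 30 (C/U), 32 (G/U), 33 (G/A), 41 (A/G).
p = 13/42 = 0.309524.
d = −0.75 · ln(1 − (4/3)·0.309524) = −0.75 · ln(0.587301) = −0.75 · (-0.532218) = 0.3992.

0.3992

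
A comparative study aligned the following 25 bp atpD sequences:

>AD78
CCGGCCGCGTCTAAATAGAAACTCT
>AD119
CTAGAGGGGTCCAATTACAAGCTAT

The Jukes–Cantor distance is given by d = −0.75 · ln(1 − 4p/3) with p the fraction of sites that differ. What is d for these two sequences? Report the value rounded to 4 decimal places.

0.5716

The sequences differ at positions 2 (C/T), 3 (G/A), 5 (C/A), 6 (C/G), 8 (C/G), 12 (T/C), 15 (A/T), 18 (G/C), 21 (A/G), 24 (C/A).
p = 10/25 = 0.400000.
d = −0.75 · ln(1 − (4/3)·0.400000) = −0.75 · ln(0.466667) = −0.75 · (-0.762139) = 0.5716.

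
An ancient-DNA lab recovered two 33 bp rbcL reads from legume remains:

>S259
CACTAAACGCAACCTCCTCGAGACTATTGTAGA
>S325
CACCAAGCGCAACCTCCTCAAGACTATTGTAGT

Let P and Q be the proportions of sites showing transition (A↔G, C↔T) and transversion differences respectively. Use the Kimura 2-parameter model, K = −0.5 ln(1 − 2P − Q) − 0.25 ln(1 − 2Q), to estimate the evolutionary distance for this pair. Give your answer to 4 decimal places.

Mismatches occur at site 4 (T↔C, transition), site 7 (A↔G, transition), site 20 (G↔A, transition), site 33 (A↔T, transversion).
Of the 4 differences, 3 transitions and 1 transversion over 33 sites: P = 3/33 = 0.090909, Q = 1/33 = 0.030303.
d = −0.5·ln(0.787879) − 0.25·ln(0.939394) = −0.5·(-0.238411) − 0.25·(-0.062520) = 0.1348.

0.1348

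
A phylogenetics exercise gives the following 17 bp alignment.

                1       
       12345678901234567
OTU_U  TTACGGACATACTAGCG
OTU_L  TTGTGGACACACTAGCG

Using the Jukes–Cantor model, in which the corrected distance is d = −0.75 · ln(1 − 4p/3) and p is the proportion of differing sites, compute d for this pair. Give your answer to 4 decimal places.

Differing sites — 3:A/G; 4:C/T; 10:T/C.
p = 3/17 = 0.176471.
d = −0.75 · ln(1 − (4/3)·0.176471) = −0.75 · ln(0.764705) = −0.75 · (-0.268265) = 0.2012.

0.2012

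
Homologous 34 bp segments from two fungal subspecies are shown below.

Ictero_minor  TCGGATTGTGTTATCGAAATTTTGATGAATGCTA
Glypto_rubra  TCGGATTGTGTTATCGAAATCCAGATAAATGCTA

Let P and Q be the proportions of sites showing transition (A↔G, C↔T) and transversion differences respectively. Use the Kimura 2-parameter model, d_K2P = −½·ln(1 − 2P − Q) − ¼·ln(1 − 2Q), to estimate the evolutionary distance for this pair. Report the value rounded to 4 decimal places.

Mismatches occur at site 21 (T→C, transition), site 22 (T→C, transition), site 23 (T→A, transversion), site 27 (G→A, transition).
Of the 4 differences, 3 transitions and 1 transversion over 34 sites: P = 3/34 = 0.088235, Q = 1/34 = 0.029412.
d = −0.5·ln(0.794118) − 0.25·ln(0.941176) = −0.5·(-0.230523) − 0.25·(-0.060625) = 0.1304.

0.1304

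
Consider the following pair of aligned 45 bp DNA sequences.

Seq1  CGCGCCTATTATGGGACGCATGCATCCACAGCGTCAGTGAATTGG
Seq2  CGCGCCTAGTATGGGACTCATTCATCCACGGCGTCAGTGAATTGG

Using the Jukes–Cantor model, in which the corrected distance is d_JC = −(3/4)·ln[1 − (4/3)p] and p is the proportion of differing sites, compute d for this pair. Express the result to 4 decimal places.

Differing sites — 9:T/G; 18:G/T; 22:G/T; 30:A/G.
p = 4/45 = 0.088889.
d = −0.75 · ln(1 − (4/3)·0.088889) = −0.75 · ln(0.881481) = −0.75 · (-0.126152) = 0.0946.

0.0946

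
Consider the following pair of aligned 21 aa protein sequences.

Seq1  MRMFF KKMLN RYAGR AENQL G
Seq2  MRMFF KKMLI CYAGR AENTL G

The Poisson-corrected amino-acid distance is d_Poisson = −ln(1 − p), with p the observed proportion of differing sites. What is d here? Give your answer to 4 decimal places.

Differing sites — 10:N/I; 11:R/C; 19:Q/T.
p = 3/21 = 0.142857.
d = −ln(1 − 0.142857) = −ln(0.857143) = 0.1542.

0.1542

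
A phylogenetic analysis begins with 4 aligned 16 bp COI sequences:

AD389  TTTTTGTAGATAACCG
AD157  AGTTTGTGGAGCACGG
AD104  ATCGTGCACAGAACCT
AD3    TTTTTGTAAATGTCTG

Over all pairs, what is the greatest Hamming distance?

10

Pairwise Hamming distances:
  AD389 vs AD157: 6
  AD389 vs AD104: 7
  AD389 vs AD3: 4
  AD157 vs AD104: 9
  AD157 vs AD3: 8
  AD104 vs AD3: 10
The largest is 10, between AD104 and AD3.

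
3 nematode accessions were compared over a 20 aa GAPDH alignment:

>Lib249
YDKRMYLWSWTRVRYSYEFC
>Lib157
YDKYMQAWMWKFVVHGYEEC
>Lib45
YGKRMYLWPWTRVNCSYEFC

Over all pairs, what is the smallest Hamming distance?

4

Pairwise Hamming distances:
  Lib249 vs Lib157: 10
  Lib249 vs Lib45: 4
  Lib157 vs Lib45: 11
The smallest is 4, between Lib249 and Lib45.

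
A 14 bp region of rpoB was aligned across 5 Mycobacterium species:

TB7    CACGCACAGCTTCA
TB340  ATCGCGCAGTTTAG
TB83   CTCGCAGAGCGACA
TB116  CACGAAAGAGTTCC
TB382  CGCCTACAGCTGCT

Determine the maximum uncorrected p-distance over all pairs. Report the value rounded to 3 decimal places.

Pairwise Hamming distances:
  TB7 vs TB340: 6
  TB7 vs TB83: 4
  TB7 vs TB116: 6
  TB7 vs TB382: 5
  TB340 vs TB83: 8
  TB340 vs TB116: 10
  TB340 vs TB382: 9
  TB83 vs TB116: 9
  TB83 vs TB382: 7
  TB116 vs TB382: 9
The largest is 10 mismatches, between TB340 and TB116; p = 10/14 = 0.714.

0.714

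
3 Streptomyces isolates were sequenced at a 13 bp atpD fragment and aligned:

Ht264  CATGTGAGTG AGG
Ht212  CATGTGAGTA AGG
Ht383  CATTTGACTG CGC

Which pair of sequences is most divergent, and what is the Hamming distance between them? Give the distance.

5

Pairwise Hamming distances:
  Ht264 vs Ht212: 1
  Ht264 vs Ht383: 4
  Ht212 vs Ht383: 5
The largest is 5, between Ht212 and Ht383.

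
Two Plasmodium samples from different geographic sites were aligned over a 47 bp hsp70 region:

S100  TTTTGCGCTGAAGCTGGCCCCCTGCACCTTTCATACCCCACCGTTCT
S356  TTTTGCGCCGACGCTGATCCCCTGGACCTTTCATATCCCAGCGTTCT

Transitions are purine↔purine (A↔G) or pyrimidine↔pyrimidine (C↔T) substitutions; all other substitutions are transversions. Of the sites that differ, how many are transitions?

The sequences differ at positions 9 (T/C, transition), 12 (A/C, transversion), 17 (G/A, transition), 18 (C/T, transition), 25 (C/G, transversion), 36 (C/T, transition), 41 (C/G, transversion).
Of the 7 differences, 4 transitions and 3 transversions, so the answer is 4.

4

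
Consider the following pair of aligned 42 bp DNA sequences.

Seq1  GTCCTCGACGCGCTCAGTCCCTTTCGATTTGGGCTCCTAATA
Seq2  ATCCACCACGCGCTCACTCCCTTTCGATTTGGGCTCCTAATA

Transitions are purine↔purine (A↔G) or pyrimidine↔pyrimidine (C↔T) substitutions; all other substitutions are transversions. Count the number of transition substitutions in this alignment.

1

Mismatches occur at site 1 (G↔A, transition), site 5 (T↔A, transversion), site 7 (G↔C, transversion), site 17 (G↔C, transversion).
Of the 4 differences, 1 transition and 3 transversions, so the answer is 1.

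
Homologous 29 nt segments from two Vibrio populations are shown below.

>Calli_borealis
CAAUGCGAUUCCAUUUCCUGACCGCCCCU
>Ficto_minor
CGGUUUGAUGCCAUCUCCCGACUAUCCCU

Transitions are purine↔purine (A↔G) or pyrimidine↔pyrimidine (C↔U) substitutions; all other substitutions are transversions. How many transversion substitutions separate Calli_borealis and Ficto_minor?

2

Mismatches occur at site 2 (A/G, transition), site 3 (A/G, transition), site 5 (G/U, transversion), site 6 (C/U, transition), site 10 (U/G, transversion), site 15 (U/C, transition), site 19 (U/C, transition), site 23 (C/U, transition), site 24 (G/A, transition), site 25 (C/U, transition).
Of the 10 differences, 8 transitions and 2 transversions, so the answer is 2.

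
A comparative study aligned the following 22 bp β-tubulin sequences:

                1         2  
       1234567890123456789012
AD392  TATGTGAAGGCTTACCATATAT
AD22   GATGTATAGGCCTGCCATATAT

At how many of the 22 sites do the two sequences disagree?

Differing sites — 1:T/G; 6:G/A; 7:A/T; 12:T/C; 14:A/G.
That gives 5 mismatches out of 22 aligned sites, so the Hamming distance is 5.

5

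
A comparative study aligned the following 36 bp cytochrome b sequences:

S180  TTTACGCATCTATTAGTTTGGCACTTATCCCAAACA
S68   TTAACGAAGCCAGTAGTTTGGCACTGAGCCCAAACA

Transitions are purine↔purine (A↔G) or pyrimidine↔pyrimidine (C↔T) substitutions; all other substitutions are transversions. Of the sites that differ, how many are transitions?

1

The sequences differ at positions 3 (T/A, transversion), 7 (C/A, transversion), 9 (T/G, transversion), 11 (T/C, transition), 13 (T/G, transversion), 26 (T/G, transversion), 28 (T/G, transversion).
Of the 7 differences, 1 transition and 6 transversions, so the answer is 1.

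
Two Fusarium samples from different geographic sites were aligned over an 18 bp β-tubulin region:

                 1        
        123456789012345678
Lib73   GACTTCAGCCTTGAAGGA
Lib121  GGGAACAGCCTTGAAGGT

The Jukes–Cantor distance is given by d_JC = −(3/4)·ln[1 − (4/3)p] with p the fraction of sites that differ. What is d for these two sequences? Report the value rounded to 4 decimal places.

0.3470

Mismatches occur at site 2 (A/G), site 3 (C/G), site 4 (T/A), site 5 (T/A), site 18 (A/T).
p = 5/18 = 0.277778.
d = −0.75 · ln(1 − (4/3)·0.277778) = −0.75 · ln(0.629629) = −0.75 · (-0.462625) = 0.3470.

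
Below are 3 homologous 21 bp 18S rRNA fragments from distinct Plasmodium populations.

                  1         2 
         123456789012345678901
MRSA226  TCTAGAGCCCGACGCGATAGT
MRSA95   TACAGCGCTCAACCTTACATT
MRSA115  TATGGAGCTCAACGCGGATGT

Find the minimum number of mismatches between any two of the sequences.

Pairwise Hamming distances:
  MRSA226 vs MRSA95: 10
  MRSA226 vs MRSA115: 7
  MRSA95 vs MRSA115: 10
The smallest is 7, between MRSA226 and MRSA115.

7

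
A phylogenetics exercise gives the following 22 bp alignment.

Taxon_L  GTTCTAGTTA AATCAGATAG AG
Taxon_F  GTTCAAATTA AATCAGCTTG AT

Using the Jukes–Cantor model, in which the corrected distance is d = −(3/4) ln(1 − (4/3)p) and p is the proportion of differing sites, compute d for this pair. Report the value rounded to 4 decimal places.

0.2708

Differing sites — 5:T/A; 7:G/A; 17:A/C; 19:A/T; 22:G/T.
p = 5/22 = 0.227273.
d = −0.75 · ln(1 − (4/3)·0.227273) = −0.75 · ln(0.696969) = −0.75 · (-0.361014) = 0.2708.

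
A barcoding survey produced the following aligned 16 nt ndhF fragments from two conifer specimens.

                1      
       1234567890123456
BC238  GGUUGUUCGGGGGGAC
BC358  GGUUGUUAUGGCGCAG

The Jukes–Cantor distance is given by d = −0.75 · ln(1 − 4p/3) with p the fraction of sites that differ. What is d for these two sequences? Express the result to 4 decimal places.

0.4042

Differing sites — 8:C/A; 9:G/U; 12:G/C; 14:G/C; 16:C/G.
p = 5/16 = 0.312500.
d = −0.75 · ln(1 − (4/3)·0.312500) = −0.75 · ln(0.583333) = −0.75 · (-0.538997) = 0.4042.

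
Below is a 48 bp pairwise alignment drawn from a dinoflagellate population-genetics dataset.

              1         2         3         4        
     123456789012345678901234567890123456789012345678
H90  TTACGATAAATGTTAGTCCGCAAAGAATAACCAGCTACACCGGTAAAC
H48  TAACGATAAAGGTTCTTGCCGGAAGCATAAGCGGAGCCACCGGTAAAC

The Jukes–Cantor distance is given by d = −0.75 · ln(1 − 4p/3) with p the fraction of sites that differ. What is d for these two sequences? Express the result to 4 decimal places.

Differing sites — 2:T/A; 11:T/G; 15:A/C; 16:G/T; 18:C/G; 20:G/C; 21:C/G; 22:A/G; 26:A/C; 31:C/G; 33:A/G; 35:C/A; 36:T/G; 37:A/C.
p = 14/48 = 0.291667.
d = −0.75 · ln(1 − (4/3)·0.291667) = −0.75 · ln(0.611111) = −0.75 · (-0.492477) = 0.3694.

0.3694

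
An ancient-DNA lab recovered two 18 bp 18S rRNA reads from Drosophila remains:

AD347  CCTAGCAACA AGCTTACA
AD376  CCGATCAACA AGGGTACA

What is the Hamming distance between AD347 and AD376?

4

Differing sites — 3:T/G; 5:G/T; 13:C/G; 14:T/G.
That gives 4 mismatches out of 18 aligned sites, so the Hamming distance is 4.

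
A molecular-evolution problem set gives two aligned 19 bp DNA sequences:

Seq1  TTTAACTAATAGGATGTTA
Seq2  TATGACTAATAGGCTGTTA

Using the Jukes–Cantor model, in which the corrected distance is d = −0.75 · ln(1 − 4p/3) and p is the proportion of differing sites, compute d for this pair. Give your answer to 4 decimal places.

0.1773

Mismatches occur at site 2 (T/A), site 4 (A/G), site 14 (A/C).
p = 3/19 = 0.157895.
d = −0.75 · ln(1 − (4/3)·0.157895) = −0.75 · ln(0.789473) = −0.75 · (-0.236390) = 0.1773.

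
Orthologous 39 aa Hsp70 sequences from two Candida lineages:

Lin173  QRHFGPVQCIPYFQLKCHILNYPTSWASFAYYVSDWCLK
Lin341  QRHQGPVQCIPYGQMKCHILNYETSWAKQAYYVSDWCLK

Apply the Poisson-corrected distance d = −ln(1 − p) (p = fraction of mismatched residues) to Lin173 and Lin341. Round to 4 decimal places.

Mismatches occur at site 4 (F→Q), site 13 (F→G), site 15 (L→M), site 23 (P→E), site 28 (S→K), site 29 (F→Q).
p = 6/39 = 0.153846.
d = −ln(1 − 0.153846) = −ln(0.846154) = 0.1671.

0.1671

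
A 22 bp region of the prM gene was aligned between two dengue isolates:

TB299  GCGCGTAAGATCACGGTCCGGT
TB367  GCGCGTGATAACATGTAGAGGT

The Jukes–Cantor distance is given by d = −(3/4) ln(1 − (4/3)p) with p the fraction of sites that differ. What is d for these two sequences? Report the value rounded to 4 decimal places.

0.4975

Differing sites — 7:A/G; 9:G/T; 11:T/A; 14:C/T; 16:G/T; 17:T/A; 18:C/G; 19:C/A.
p = 8/22 = 0.363636.
d = −0.75 · ln(1 − (4/3)·0.363636) = −0.75 · ln(0.515152) = −0.75 · (-0.663293) = 0.4975.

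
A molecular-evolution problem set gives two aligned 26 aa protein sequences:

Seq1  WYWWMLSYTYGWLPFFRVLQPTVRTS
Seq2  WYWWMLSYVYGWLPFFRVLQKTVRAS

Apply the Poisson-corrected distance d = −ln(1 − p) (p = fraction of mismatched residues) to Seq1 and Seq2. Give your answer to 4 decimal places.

0.1226

The sequences differ at positions 9 (T/V), 21 (P/K), 25 (T/A).
p = 3/26 = 0.115385.
d = −ln(1 − 0.115385) = −ln(0.884615) = 0.1226.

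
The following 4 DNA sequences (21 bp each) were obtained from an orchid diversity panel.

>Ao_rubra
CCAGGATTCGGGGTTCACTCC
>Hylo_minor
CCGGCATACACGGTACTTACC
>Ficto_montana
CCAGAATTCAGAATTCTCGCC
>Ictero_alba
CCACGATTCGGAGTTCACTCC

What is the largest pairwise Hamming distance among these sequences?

Pairwise Hamming distances:
  Ao_rubra vs Hylo_minor: 9
  Ao_rubra vs Ficto_montana: 6
  Ao_rubra vs Ictero_alba: 2
  Hylo_minor vs Ficto_montana: 9
  Hylo_minor vs Ictero_alba: 11
  Ficto_montana vs Ictero_alba: 6
The largest is 11, between Hylo_minor and Ictero_alba.

11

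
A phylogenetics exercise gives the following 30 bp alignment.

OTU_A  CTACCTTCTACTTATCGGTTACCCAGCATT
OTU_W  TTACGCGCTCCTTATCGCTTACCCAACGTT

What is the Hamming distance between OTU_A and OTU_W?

Mismatches occur at site 1 (C→T), site 5 (C→G), site 6 (T→C), site 7 (T→G), site 10 (A→C), site 18 (G→C), site 26 (G→A), site 28 (A→G).
That gives 8 mismatches out of 30 aligned sites, so the Hamming distance is 8.

8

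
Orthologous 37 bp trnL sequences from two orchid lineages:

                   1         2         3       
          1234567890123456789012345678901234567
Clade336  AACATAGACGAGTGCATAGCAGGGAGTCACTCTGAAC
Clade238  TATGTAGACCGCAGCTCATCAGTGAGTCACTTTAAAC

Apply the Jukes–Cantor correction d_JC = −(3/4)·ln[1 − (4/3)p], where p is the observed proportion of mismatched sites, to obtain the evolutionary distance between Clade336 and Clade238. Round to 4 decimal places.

Mismatches occur at site 1 (A/T), site 3 (C/T), site 4 (A/G), site 10 (G/C), site 11 (A/G), site 12 (G/C), site 13 (T/A), site 16 (A/T), site 17 (T/C), site 19 (G/T), site 23 (G/T), site 32 (C/T), site 34 (G/A).
p = 13/37 = 0.351351.
d = −0.75 · ln(1 − (4/3)·0.351351) = −0.75 · ln(0.531532) = −0.75 · (-0.631992) = 0.4740.

0.4740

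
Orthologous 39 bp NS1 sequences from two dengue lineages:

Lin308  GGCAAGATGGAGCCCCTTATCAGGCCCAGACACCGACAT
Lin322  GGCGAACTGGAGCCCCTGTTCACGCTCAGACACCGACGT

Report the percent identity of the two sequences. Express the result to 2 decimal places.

79.49%

The sequences differ at positions 4 (A/G), 6 (G/A), 7 (A/C), 18 (T/G), 19 (A/T), 23 (G/C), 26 (C/T), 38 (A/G).
31 of the 39 sites match, so the percent identity is 31/39 × 100 = 79.49%.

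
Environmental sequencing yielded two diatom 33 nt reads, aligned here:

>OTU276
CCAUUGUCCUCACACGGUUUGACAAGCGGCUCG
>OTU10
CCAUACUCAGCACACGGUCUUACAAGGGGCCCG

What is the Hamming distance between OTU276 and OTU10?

8

Differing sites — 5:U/A; 6:G/C; 9:C/A; 10:U/G; 19:U/C; 21:G/U; 27:C/G; 31:U/C.
That gives 8 mismatches out of 33 aligned sites, so the Hamming distance is 8.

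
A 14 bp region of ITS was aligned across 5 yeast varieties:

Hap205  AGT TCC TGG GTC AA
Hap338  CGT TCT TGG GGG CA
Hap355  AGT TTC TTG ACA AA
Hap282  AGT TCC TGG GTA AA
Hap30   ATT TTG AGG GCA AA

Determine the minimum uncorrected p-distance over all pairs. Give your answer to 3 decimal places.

0.071

Pairwise Hamming distances:
  Hap205 vs Hap338: 5
  Hap205 vs Hap355: 5
  Hap205 vs Hap282: 1
  Hap205 vs Hap30: 6
  Hap338 vs Hap355: 8
  Hap338 vs Hap282: 5
  Hap338 vs Hap30: 8
  Hap355 vs Hap282: 4
  Hap355 vs Hap30: 5
  Hap282 vs Hap30: 5
The smallest is 1 mismatch, between Hap205 and Hap282; p = 1/14 = 0.071.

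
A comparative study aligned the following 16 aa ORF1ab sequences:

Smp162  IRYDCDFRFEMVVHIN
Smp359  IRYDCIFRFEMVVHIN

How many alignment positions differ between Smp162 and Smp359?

The sequences differ at position 6 (D/I).
That gives 1 mismatch out of 16 aligned sites, so the Hamming distance is 1.

1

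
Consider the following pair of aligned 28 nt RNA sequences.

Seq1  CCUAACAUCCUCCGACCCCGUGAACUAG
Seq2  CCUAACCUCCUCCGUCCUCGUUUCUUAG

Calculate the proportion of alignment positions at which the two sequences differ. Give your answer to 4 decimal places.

0.2500

Differing sites — 7:A/C; 15:A/U; 18:C/U; 22:G/U; 23:A/U; 24:A/C; 25:C/U.
There are 7 differences over 28 sites, so p = 7/28 = 0.2500.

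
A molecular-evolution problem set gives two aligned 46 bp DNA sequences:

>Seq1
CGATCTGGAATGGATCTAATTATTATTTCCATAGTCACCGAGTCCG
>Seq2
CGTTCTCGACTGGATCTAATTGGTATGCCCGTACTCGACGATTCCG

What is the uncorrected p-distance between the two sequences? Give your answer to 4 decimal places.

0.2609

Differing sites — 3:A/T; 7:G/C; 10:A/C; 22:A/G; 23:T/G; 27:T/G; 28:T/C; 31:A/G; 34:G/C; 37:A/G; 38:C/A; 42:G/T.
There are 12 differences over 46 sites, so p = 12/46 = 0.2609.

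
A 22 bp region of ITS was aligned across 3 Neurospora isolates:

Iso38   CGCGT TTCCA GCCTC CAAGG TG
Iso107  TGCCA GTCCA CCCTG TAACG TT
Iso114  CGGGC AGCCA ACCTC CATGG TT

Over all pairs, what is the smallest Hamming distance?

Pairwise Hamming distances:
  Iso38 vs Iso107: 9
  Iso38 vs Iso114: 7
  Iso107 vs Iso114: 11
The smallest is 7, between Iso38 and Iso114.

7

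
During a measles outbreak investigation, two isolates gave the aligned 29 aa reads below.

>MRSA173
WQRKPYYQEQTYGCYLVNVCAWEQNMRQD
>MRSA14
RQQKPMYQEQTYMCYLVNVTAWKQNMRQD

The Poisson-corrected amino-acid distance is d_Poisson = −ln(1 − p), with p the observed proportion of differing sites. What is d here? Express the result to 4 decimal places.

Mismatches occur at site 1 (W→R), site 3 (R→Q), site 6 (Y→M), site 13 (G→M), site 20 (C→T), site 23 (E→K).
p = 6/29 = 0.206897.
d = −ln(1 − 0.206897) = −ln(0.793103) = 0.2318.

0.2318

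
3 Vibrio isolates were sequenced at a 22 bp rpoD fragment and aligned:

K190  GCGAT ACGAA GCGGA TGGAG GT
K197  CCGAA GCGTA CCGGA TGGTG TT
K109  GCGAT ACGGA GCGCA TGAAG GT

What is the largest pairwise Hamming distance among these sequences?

9

Pairwise Hamming distances:
  K190 vs K197: 7
  K190 vs K109: 3
  K197 vs K109: 9
The largest is 9, between K197 and K109.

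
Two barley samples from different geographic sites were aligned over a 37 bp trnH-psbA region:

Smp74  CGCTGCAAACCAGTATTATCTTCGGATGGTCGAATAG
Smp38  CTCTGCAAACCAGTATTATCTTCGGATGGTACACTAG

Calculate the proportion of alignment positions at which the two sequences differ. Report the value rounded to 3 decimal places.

0.108

The sequences differ at positions 2 (G/T), 31 (C/A), 32 (G/C), 34 (A/C).
There are 4 differences over 37 sites, so p = 4/37 = 0.108.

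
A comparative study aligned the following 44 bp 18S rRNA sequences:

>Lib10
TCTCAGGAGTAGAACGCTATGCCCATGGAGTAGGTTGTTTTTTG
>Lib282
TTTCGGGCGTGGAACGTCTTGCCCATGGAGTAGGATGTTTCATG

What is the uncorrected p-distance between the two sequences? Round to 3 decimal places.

0.227

Mismatches occur at site 2 (C/T), site 5 (A/G), site 8 (A/C), site 11 (A/G), site 17 (C/T), site 18 (T/C), site 19 (A/T), site 35 (T/A), site 41 (T/C), site 42 (T/A).
There are 10 differences over 44 sites, so p = 10/44 = 0.227.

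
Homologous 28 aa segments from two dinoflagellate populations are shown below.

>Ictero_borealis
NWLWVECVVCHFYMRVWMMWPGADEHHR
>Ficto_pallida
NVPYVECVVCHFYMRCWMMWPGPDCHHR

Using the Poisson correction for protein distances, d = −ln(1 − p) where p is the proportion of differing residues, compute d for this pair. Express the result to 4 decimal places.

0.2412

The sequences differ at positions 2 (W/V), 3 (L/P), 4 (W/Y), 16 (V/C), 23 (A/P), 25 (E/C).
p = 6/28 = 0.214286.
d = −ln(1 − 0.214286) = −ln(0.785714) = 0.2412.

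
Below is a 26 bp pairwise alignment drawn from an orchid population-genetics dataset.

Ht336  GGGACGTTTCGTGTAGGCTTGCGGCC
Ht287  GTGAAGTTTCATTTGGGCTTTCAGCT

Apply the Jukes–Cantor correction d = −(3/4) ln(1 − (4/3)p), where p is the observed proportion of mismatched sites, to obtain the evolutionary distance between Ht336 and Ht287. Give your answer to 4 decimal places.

Mismatches occur at site 2 (G↔T), site 5 (C↔A), site 11 (G↔A), site 13 (G↔T), site 15 (A↔G), site 21 (G↔T), site 23 (G↔A), site 26 (C↔T).
p = 8/26 = 0.307692.
d = −0.75 · ln(1 − (4/3)·0.307692) = −0.75 · ln(0.589744) = −0.75 · (-0.528067) = 0.3961.

0.3961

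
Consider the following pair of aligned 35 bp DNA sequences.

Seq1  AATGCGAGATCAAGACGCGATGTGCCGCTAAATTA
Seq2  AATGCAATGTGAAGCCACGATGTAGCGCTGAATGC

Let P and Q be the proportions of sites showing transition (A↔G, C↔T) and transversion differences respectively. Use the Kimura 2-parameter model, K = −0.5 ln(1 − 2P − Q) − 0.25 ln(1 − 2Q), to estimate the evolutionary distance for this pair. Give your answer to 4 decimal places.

0.4104

The sequences differ at positions 6 (G/A, transition), 8 (G/T, transversion), 9 (A/G, transition), 11 (C/G, transversion), 15 (A/C, transversion), 17 (G/A, transition), 24 (G/A, transition), 25 (C/G, transversion), 30 (A/G, transition), 34 (T/G, transversion), 35 (A/C, transversion).
Of the 11 differences, 5 transitions and 6 transversions over 35 sites: P = 5/35 = 0.142857, Q = 6/35 = 0.171429.
d = −0.5·ln(0.542857) − 0.25·ln(0.657142) = −0.5·(-0.610909) − 0.25·(-0.419855) = 0.4104.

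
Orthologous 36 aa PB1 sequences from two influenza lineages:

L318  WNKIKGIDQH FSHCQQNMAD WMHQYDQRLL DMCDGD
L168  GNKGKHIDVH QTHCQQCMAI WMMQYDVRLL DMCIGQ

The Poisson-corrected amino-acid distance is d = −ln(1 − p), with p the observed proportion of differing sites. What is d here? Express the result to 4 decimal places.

0.4055

Differing sites — 1:W/G; 4:I/G; 6:G/H; 9:Q/V; 11:F/Q; 12:S/T; 17:N/C; 20:D/I; 23:H/M; 27:Q/V; 34:D/I; 36:D/Q.
p = 12/36 = 0.333333.
d = −ln(1 − 0.333333) = −ln(0.666667) = 0.4055.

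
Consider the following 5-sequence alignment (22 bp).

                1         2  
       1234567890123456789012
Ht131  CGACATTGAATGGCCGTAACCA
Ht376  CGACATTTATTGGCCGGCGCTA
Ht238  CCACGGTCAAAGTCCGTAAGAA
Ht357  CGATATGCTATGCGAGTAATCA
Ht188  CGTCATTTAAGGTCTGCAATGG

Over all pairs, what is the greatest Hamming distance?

Pairwise Hamming distances:
  Ht131 vs Ht376: 6
  Ht131 vs Ht238: 8
  Ht131 vs Ht357: 8
  Ht131 vs Ht188: 9
  Ht376 vs Ht238: 12
  Ht376 vs Ht357: 13
  Ht376 vs Ht188: 11
  Ht238 vs Ht357: 12
  Ht238 vs Ht188: 11
  Ht357 vs Ht188: 12
The largest is 13, between Ht376 and Ht357.

13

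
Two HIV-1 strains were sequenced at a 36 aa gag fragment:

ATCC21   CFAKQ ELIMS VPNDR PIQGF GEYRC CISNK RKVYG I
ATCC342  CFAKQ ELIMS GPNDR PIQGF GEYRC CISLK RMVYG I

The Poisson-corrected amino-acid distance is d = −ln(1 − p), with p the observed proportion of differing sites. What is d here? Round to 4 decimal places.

Mismatches occur at site 11 (V→G), site 29 (N→L), site 32 (K→M).
p = 3/36 = 0.083333.
d = −ln(1 − 0.083333) = −ln(0.916667) = 0.0870.

0.0870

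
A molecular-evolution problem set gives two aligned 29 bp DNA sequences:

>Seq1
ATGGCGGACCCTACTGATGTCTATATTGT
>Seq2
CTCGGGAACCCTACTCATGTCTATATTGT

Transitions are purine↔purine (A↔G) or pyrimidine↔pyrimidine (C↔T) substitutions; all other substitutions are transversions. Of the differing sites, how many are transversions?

The sequences differ at positions 1 (A/C, transversion), 3 (G/C, transversion), 5 (C/G, transversion), 7 (G/A, transition), 16 (G/C, transversion).
Of the 5 differences, 1 transition and 4 transversions, so the answer is 4.

4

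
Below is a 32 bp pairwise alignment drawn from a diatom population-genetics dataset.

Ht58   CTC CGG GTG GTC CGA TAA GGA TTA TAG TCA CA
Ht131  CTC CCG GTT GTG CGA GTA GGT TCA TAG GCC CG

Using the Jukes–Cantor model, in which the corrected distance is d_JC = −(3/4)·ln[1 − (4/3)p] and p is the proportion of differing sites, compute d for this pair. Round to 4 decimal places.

Differing sites — 5:G/C; 9:G/T; 12:C/G; 16:T/G; 17:A/T; 21:A/T; 23:T/C; 28:T/G; 30:A/C; 32:A/G.
p = 10/32 = 0.312500.
d = −0.75 · ln(1 − (4/3)·0.312500) = −0.75 · ln(0.583333) = −0.75 · (-0.538997) = 0.4042.

0.4042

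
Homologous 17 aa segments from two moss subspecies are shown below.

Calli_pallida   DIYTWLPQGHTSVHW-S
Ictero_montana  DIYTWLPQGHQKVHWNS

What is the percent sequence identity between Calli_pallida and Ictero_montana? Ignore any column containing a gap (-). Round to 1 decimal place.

87.5%

Excluding the 1 gap column leaves 16 comparable sites.
Differing sites — 11:T/Q; 12:S/K.
14 of the 16 comparable sites match, so the percent identity is 14/16 × 100 = 87.5%.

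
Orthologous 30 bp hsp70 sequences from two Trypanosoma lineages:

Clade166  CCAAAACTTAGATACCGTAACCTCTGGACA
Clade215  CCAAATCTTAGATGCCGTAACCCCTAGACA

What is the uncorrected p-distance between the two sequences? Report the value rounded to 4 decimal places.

0.1333

The sequences differ at positions 6 (A/T), 14 (A/G), 23 (T/C), 26 (G/A).
There are 4 differences over 30 sites, so p = 4/30 = 0.1333.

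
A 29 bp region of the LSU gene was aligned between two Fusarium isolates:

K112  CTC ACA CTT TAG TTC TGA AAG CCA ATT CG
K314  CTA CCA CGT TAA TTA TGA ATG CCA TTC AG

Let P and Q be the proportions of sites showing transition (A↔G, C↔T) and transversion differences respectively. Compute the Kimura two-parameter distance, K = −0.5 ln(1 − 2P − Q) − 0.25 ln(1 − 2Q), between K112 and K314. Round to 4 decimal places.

0.4033

The sequences differ at positions 3 (C/A, transversion), 4 (A/C, transversion), 8 (T/G, transversion), 12 (G/A, transition), 15 (C/A, transversion), 20 (A/T, transversion), 25 (A/T, transversion), 27 (T/C, transition), 28 (C/A, transversion).
Of the 9 differences, 2 transitions and 7 transversions over 29 sites: P = 2/29 = 0.068966, Q = 7/29 = 0.241379.
d = −0.5·ln(0.620689) − 0.25·ln(0.517242) = −0.5·(-0.476925) − 0.25·(-0.659244) = 0.4033.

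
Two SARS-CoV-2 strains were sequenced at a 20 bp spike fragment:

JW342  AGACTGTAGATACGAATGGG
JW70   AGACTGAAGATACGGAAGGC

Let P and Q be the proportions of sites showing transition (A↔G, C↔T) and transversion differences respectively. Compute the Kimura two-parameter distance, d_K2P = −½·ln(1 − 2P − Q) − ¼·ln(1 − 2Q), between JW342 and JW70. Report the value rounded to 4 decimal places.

0.2330

Mismatches occur at site 7 (T/A, transversion), site 15 (A/G, transition), site 17 (T/A, transversion), site 20 (G/C, transversion).
Of the 4 differences, 1 transition and 3 transversions over 20 sites: P = 1/20 = 0.050000, Q = 3/20 = 0.150000.
d = −0.5·ln(0.750000) − 0.25·ln(0.700000) = −0.5·(-0.287682) − 0.25·(-0.356675) = 0.2330.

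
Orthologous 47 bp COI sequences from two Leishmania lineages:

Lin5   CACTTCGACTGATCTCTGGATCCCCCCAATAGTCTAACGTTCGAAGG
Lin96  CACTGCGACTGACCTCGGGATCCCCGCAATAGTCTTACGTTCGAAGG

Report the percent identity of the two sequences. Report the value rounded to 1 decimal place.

Differing sites — 5:T/G; 13:T/C; 17:T/G; 26:C/G; 36:A/T.
42 of the 47 sites match, so the percent identity is 42/47 × 100 = 89.4%.

89.4%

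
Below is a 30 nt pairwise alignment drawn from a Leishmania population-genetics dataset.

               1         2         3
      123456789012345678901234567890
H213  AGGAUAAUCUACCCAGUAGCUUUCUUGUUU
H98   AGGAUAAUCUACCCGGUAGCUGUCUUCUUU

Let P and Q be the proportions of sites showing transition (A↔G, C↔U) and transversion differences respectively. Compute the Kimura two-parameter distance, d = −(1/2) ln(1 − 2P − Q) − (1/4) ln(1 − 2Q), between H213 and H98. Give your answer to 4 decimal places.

0.1073

Differing sites — 15:A/G (Ti); 22:U/G (Tv); 27:G/C (Tv).
Of the 3 differences, 1 transition and 2 transversions over 30 sites: P = 1/30 = 0.033333, Q = 2/30 = 0.066667.
d = −0.5·ln(0.866667) − 0.25·ln(0.866666) = −0.5·(-0.143100) − 0.25·(-0.143102) = 0.1073.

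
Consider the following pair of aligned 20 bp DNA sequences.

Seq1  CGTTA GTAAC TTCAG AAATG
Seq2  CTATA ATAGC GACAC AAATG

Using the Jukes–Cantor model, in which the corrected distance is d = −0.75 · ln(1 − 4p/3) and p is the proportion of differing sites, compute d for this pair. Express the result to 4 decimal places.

Mismatches occur at site 2 (G/T), site 3 (T/A), site 6 (G/A), site 9 (A/G), site 11 (T/G), site 12 (T/A), site 15 (G/C).
p = 7/20 = 0.350000.
d = −0.75 · ln(1 − (4/3)·0.350000) = −0.75 · ln(0.533333) = −0.75 · (-0.628609) = 0.4715.

0.4715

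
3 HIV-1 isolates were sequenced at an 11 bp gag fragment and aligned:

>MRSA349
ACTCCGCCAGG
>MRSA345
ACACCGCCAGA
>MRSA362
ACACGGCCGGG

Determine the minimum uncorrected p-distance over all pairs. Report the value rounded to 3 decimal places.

0.182

Pairwise Hamming distances:
  MRSA349 vs MRSA345: 2
  MRSA349 vs MRSA362: 3
  MRSA345 vs MRSA362: 3
The smallest is 2 mismatches, between MRSA349 and MRSA345; p = 2/11 = 0.182.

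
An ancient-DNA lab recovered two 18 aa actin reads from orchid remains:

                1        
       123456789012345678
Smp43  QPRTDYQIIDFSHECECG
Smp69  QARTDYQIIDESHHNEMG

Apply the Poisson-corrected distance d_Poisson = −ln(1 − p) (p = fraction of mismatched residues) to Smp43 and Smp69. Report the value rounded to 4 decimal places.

0.3254

The sequences differ at positions 2 (P/A), 11 (F/E), 14 (E/H), 15 (C/N), 17 (C/M).
p = 5/18 = 0.277778.
d = −ln(1 − 0.277778) = −ln(0.722222) = 0.3254.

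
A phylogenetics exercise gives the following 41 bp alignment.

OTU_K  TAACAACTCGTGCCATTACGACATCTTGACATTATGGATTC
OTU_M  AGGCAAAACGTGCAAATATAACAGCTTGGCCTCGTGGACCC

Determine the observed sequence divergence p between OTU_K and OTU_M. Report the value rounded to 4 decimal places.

0.3902

Mismatches occur at site 1 (T→A), site 2 (A→G), site 3 (A→G), site 7 (C→A), site 8 (T→A), site 14 (C→A), site 16 (T→A), site 19 (C→T), site 20 (G→A), site 24 (T→G), site 29 (A→G), site 31 (A→C), site 33 (T→C), site 34 (A→G), site 39 (T→C), site 40 (T→C).
There are 16 differences over 41 sites, so p = 16/41 = 0.3902.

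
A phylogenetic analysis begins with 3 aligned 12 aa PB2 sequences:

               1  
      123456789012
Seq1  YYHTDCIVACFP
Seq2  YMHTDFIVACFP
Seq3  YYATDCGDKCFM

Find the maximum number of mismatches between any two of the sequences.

7

Pairwise Hamming distances:
  Seq1 vs Seq2: 2
  Seq1 vs Seq3: 5
  Seq2 vs Seq3: 7
The largest is 7, between Seq2 and Seq3.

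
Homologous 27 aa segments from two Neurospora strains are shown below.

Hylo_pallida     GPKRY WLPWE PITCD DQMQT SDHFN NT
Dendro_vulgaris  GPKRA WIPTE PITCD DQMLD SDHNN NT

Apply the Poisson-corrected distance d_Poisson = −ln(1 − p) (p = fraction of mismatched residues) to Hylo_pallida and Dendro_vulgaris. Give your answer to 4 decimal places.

0.2513

Differing sites — 5:Y/A; 7:L/I; 9:W/T; 19:Q/L; 20:T/D; 24:F/N.
p = 6/27 = 0.222222.
d = −ln(1 − 0.222222) = −ln(0.777778) = 0.2513.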